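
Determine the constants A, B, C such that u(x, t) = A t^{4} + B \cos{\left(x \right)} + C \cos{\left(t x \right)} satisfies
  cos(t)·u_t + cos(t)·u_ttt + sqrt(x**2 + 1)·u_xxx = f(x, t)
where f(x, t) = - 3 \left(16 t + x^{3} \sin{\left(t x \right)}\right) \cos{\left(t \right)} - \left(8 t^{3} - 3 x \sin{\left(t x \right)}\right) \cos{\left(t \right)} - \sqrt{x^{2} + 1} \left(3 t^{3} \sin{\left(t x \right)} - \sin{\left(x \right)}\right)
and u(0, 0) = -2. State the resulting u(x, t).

Substitute the ansatz u = A t^{4} + B \cos{\left(x \right)} + C \cos{\left(t x \right)} into the left-hand side.
Derivatives of the ansatz:
  u_t = 4 A t^{3} - C x \sin{\left(t x \right)}
  u_ttt = 24 A t + C x^{3} \sin{\left(t x \right)}
  u_xxx = B \sin{\left(x \right)} + C t^{3} \sin{\left(t x \right)}
Term by term:
  cos(t)·u_t = 4 A t^{3} \cos{\left(t \right)} - C x \sin{\left(t x \right)} \cos{\left(t \right)}
  cos(t)·u_ttt = 24 A t \cos{\left(t \right)} + C x^{3} \sin{\left(t x \right)} \cos{\left(t \right)}
  sqrt(x**2 + 1)·u_xxx = B \sqrt{x^{2} + 1} \sin{\left(x \right)} + C t^{3} \sqrt{x^{2} + 1} \sin{\left(t x \right)}
So the left-hand side equals
  4 A t^{3} \cos{\left(t \right)} + 24 A t \cos{\left(t \right)} + B \sqrt{x^{2} + 1} \sin{\left(x \right)} + C t^{3} \sqrt{x^{2} + 1} \sin{\left(t x \right)} + C x^{3} \sin{\left(t x \right)} \cos{\left(t \right)} - C x \sin{\left(t x \right)} \cos{\left(t \right)}
This must equal f(x, t) identically; expanded, f = - 3 t^{3} \sqrt{x^{2} + 1} \sin{\left(t x \right)} - 8 t^{3} \cos{\left(t \right)} - 48 t \cos{\left(t \right)} - 3 x^{3} \sin{\left(t x \right)} \cos{\left(t \right)} + 3 x \sin{\left(t x \right)} \cos{\left(t \right)} + \sqrt{x^{2} + 1} \sin{\left(x \right)}.
Matching coefficients of the independent functions:
  [t \cos{\left(t \right)}]:  24 A = -48
  [t^{3} \cos{\left(t \right)}]:  4 A = -8
  [\sqrt{x^{2} + 1} \sin{\left(x \right)}]:  B = 1
  [t^{3} \sqrt{x^{2} + 1} \sin{\left(t x \right)}, x^{3} \sin{\left(t x \right)} \cos{\left(t \right)}]:  C = -3
  [x \sin{\left(t x \right)} \cos{\left(t \right)}]:  - C = 3
Solving: A = -2, B = 1, C = -3.
Check against the point condition:
  u(0, 0) = -2  ⟹  B + C = -2  ✓
Hence u(x, t) = - 2 t^{4} + \cos{\left(x \right)} - 3 \cos{\left(t x \right)}.

Answer: u(x, t) = - 2 t^{4} + \cos{\left(x \right)} - 3 \cos{\left(t x \right)}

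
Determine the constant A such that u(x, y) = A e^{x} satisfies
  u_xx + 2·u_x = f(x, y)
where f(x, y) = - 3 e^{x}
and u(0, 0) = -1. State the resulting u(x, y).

Answer: u(x, y) = - e^{x}

Derivation:
Substitute the ansatz u = A e^{x} into the left-hand side.
Derivatives of the ansatz:
  u_xx = A e^{x}
  u_x = A e^{x}
Term by term:
  u_xx = A e^{x}
  2·u_x = 2 A e^{x}
So the left-hand side equals
  3 A e^{x}
This must equal f(x, y) = - 3 e^{x} identically.
Matching coefficients of the independent functions:
  [e^{x}]:  3 A = -3
Solving: A = -1.
Check against the point condition:
  u(0, 0) = -1  ⟹  A = -1  ✓
Hence u(x, y) = - e^{x}.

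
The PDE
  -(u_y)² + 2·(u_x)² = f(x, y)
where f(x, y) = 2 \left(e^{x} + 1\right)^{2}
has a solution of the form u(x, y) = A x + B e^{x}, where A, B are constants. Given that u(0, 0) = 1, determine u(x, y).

Substitute the ansatz u = A x + B e^{x} into the left-hand side.
Derivatives of the ansatz:
  u_y = 0
  u_x = A + B e^{x}
Term by term:
  -(u_y)² = 0
  2·(u_x)² = 2 A^{2} + 4 A B e^{x} + 2 B^{2} e^{2 x}
So the left-hand side equals
  2 A^{2} + 4 A B e^{x} + 2 B^{2} e^{2 x}
This must equal f(x, y) identically; expanded, f = 2 e^{2 x} + 4 e^{x} + 2.
Matching coefficients of the independent functions:
  [constant term]:  2 A^{2} = 2
  [e^{x}]:  4 A B = 4
  [e^{2 x}]:  2 B^{2} = 2
These equations allow (A, B) = (-1, -1) or (1, 1).
Impose the point condition(s):
  u(0, 0) = 1  ⟹  B = 1
Only A = 1, B = 1 satisfies everything.
Hence u(x, y) = x + e^{x}.

Answer: u(x, y) = x + e^{x}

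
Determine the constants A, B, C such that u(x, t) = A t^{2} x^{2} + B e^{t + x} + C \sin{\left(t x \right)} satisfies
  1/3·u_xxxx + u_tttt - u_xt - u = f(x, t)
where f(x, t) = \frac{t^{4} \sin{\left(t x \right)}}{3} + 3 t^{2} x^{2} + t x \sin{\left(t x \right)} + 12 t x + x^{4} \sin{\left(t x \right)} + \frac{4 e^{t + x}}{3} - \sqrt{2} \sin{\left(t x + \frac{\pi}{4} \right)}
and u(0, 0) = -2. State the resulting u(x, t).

Answer: u(x, t) = - 3 t^{2} x^{2} - 2 e^{t + x} + \sin{\left(t x \right)}

Derivation:
Substitute the ansatz u = A t^{2} x^{2} + B e^{t + x} + C \sin{\left(t x \right)} into the left-hand side.
Derivatives of the ansatz:
  u_xxxx = B e^{t} e^{x} + C t^{4} \sin{\left(t x \right)}
  u_tttt = B e^{t} e^{x} + C x^{4} \sin{\left(t x \right)}
  u_xt = 4 A t x + B e^{t} e^{x} - C t x \sin{\left(t x \right)} + C \cos{\left(t x \right)}
Term by term:
  1/3·u_xxxx = \frac{B e^{t} e^{x}}{3} + \frac{C t^{4} \sin{\left(t x \right)}}{3}
  u_tttt = B e^{t} e^{x} + C x^{4} \sin{\left(t x \right)}
  -u_xt = - 4 A t x - B e^{t} e^{x} + C t x \sin{\left(t x \right)} - C \cos{\left(t x \right)}
  -u = - A t^{2} x^{2} - B e^{t} e^{x} - C \sin{\left(t x \right)}
So the left-hand side equals
  - A t^{2} x^{2} - 4 A t x - \frac{2 B e^{t} e^{x}}{3} + \frac{C t^{4} \sin{\left(t x \right)}}{3} + C t x \sin{\left(t x \right)} + C x^{4} \sin{\left(t x \right)} - C \sin{\left(t x \right)} - C \cos{\left(t x \right)}
This must equal f(x, t) identically; expanded, f = \frac{t^{4} \sin{\left(t x \right)}}{3} + 3 t^{2} x^{2} + t x \sin{\left(t x \right)} + 12 t x + x^{4} \sin{\left(t x \right)} + \frac{4 e^{t} e^{x}}{3} - \sin{\left(t x \right)} - \cos{\left(t x \right)}.
Matching coefficients of the independent functions:
  [t x]:  - 4 A = 12
  [t^{2} x^{2}]:  - A = 3
  [t^{4} \sin{\left(t x \right)}]:  \frac{C}{3} = \frac{1}{3}
  [x^{4} \sin{\left(t x \right)}, t x \sin{\left(t x \right)}]:  C = 1
  [e^{t} e^{x}]:  - \frac{2 B}{3} = \frac{4}{3}
  [\sin{\left(t x \right)}, \cos{\left(t x \right)}]:  - C = -1
Solving: A = -3, B = -2, C = 1.
Check against the point condition:
  u(0, 0) = -2  ⟹  B = -2  ✓
Hence u(x, t) = - 3 t^{2} x^{2} - 2 e^{t + x} + \sin{\left(t x \right)}.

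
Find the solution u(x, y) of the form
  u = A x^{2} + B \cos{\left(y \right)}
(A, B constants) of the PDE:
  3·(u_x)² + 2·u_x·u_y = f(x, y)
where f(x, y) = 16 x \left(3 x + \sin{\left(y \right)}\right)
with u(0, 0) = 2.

Substitute the ansatz u = A x^{2} + B \cos{\left(y \right)} into the left-hand side.
Derivatives of the ansatz:
  u_x = 2 A x
  u_y = - B \sin{\left(y \right)}
Term by term:
  3·(u_x)² = 12 A^{2} x^{2}
  2·u_x·u_y = - 4 A B x \sin{\left(y \right)}
So the left-hand side equals
  12 A^{2} x^{2} - 4 A B x \sin{\left(y \right)}
This must equal f(x, y) identically; expanded, f = 48 x^{2} + 16 x \sin{\left(y \right)}.
Matching coefficients of the independent functions:
  [x^{2}]:  12 A^{2} = 48
  [x \sin{\left(y \right)}]:  - 4 A B = 16
These equations allow (A, B) = (-2, 2) or (2, -2).
Impose the point condition(s):
  u(0, 0) = 2  ⟹  B = 2
Only A = -2, B = 2 satisfies everything.
Hence u(x, y) = - 2 x^{2} + 2 \cos{\left(y \right)}.

Answer: u(x, y) = - 2 x^{2} + 2 \cos{\left(y \right)}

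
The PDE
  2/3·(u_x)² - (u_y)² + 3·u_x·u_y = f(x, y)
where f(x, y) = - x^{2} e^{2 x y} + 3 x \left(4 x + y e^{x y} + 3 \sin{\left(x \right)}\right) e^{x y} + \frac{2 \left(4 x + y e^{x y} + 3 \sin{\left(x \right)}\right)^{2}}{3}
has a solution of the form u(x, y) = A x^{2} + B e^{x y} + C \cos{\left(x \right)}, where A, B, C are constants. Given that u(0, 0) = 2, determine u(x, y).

Substitute the ansatz u = A x^{2} + B e^{x y} + C \cos{\left(x \right)} into the left-hand side.
Derivatives of the ansatz:
  u_x = 2 A x + B y e^{x y} - C \sin{\left(x \right)}
  u_y = B x e^{x y}
Term by term:
  2/3·(u_x)² = \frac{8 A^{2} x^{2}}{3} + \frac{8 A B x y e^{x y}}{3} - \frac{8 A C x \sin{\left(x \right)}}{3} + \frac{2 B^{2} y^{2} e^{2 x y}}{3} - \frac{4 B C y e^{x y} \sin{\left(x \right)}}{3} + \frac{2 C^{2} \sin^{2}{\left(x \right)}}{3}
  -(u_y)² = - B^{2} x^{2} e^{2 x y}
  3·u_x·u_y = 6 A B x^{2} e^{x y} + 3 B^{2} x y e^{2 x y} - 3 B C x e^{x y} \sin{\left(x \right)}
So the left-hand side equals
  \frac{8 A^{2} x^{2}}{3} + 6 A B x^{2} e^{x y} + \frac{8 A B x y e^{x y}}{3} - \frac{8 A C x \sin{\left(x \right)}}{3} - B^{2} x^{2} e^{2 x y} + 3 B^{2} x y e^{2 x y} + \frac{2 B^{2} y^{2} e^{2 x y}}{3} - 3 B C x e^{x y} \sin{\left(x \right)} - \frac{4 B C y e^{x y} \sin{\left(x \right)}}{3} + \frac{2 C^{2} \sin^{2}{\left(x \right)}}{3}
This must equal f(x, y) identically; expanded, f = - x^{2} e^{2 x y} + 12 x^{2} e^{x y} + \frac{32 x^{2}}{3} + 3 x y e^{2 x y} + \frac{16 x y e^{x y}}{3} + 9 x e^{x y} \sin{\left(x \right)} + 16 x \sin{\left(x \right)} + \frac{2 y^{2} e^{2 x y}}{3} + 4 y e^{x y} \sin{\left(x \right)} + 6 \sin^{2}{\left(x \right)}.
Matching coefficients of the independent functions:
  [x^{2}]:  \frac{8 A^{2}}{3} = \frac{32}{3}
  [x \sin{\left(x \right)}]:  - \frac{8 A C}{3} = 16
  [x^{2} e^{x y}]:  6 A B = 12
  [x^{2} e^{2 x y}]:  - B^{2} = -1
  [y^{2} e^{2 x y}]:  \frac{2 B^{2}}{3} = \frac{2}{3}
  [x y e^{x y}]:  \frac{8 A B}{3} = \frac{16}{3}
  [x y e^{2 x y}]:  3 B^{2} = 3
  [x e^{x y} \sin{\left(x \right)}]:  - 3 B C = 9
  [y e^{x y} \sin{\left(x \right)}]:  - \frac{4 B C}{3} = 4
  [\sin^{2}{\left(x \right)}]:  \frac{2 C^{2}}{3} = 6
These equations allow (A, B, C) = (-2, -1, 3) or (2, 1, -3).
Impose the point condition(s):
  u(0, 0) = 2  ⟹  B + C = 2
Only A = -2, B = -1, C = 3 satisfies everything.
Hence u(x, y) = - 2 x^{2} - e^{x y} + 3 \cos{\left(x \right)}.

Answer: u(x, y) = - 2 x^{2} - e^{x y} + 3 \cos{\left(x \right)}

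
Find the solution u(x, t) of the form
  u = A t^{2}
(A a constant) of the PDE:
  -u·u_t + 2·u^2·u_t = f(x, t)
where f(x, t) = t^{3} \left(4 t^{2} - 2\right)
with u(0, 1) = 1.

Substitute the ansatz u = A t^{2} into the left-hand side.
Derivatives of the ansatz:
  u_t = 2 A t
Term by term:
  -u·u_t = - 2 A^{2} t^{3}
  2·u^2·u_t = 4 A^{3} t^{5}
So the left-hand side equals
  4 A^{3} t^{5} - 2 A^{2} t^{3}
This must equal f(x, t) identically; expanded, f = 4 t^{5} - 2 t^{3}.
Matching coefficients of the independent functions:
  [t^{3}]:  - 2 A^{2} = -2
  [t^{5}]:  4 A^{3} = 4
Solving: A = 1.
Check against the point condition:
  u(0, 1) = 1  ⟹  A = 1  ✓
Hence u(x, t) = t^{2}.

Answer: u(x, t) = t^{2}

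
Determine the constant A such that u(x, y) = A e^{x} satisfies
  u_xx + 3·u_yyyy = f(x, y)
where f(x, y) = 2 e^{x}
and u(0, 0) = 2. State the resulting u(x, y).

Answer: u(x, y) = 2 e^{x}

Derivation:
Substitute the ansatz u = A e^{x} into the left-hand side.
Derivatives of the ansatz:
  u_xx = A e^{x}
  u_yyyy = 0
Term by term:
  u_xx = A e^{x}
  3·u_yyyy = 0
So the left-hand side equals
  A e^{x}
This must equal f(x, y) = 2 e^{x} identically.
Matching coefficients of the independent functions:
  [e^{x}]:  A = 2
Solving: A = 2.
Check against the point condition:
  u(0, 0) = 2  ⟹  A = 2  ✓
Hence u(x, y) = 2 e^{x}.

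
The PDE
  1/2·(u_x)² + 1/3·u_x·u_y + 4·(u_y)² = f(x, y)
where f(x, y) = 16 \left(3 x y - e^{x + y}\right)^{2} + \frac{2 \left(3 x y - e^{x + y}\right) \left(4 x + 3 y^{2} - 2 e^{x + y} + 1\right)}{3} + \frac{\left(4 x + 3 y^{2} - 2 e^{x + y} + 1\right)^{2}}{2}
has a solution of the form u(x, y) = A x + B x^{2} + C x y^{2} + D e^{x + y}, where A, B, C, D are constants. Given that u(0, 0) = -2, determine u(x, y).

Substitute the ansatz u = A x + B x^{2} + C x y^{2} + D e^{x + y} into the left-hand side.
Derivatives of the ansatz:
  u_x = A + 2 B x + C y^{2} + D e^{x} e^{y}
  u_y = 2 C x y + D e^{x} e^{y}
Term by term:
  1/2·(u_x)² = \frac{A^{2}}{2} + 2 A B x + A C y^{2} + A D e^{x} e^{y} + 2 B^{2} x^{2} + 2 B C x y^{2} + 2 B D x e^{x} e^{y} + \frac{C^{2} y^{4}}{2} + C D y^{2} e^{x} e^{y} + \frac{D^{2} e^{2 x} e^{2 y}}{2}
  1/3·u_x·u_y = \frac{2 A C x y}{3} + \frac{A D e^{x} e^{y}}{3} + \frac{4 B C x^{2} y}{3} + \frac{2 B D x e^{x} e^{y}}{3} + \frac{2 C^{2} x y^{3}}{3} + \frac{2 C D x y e^{x} e^{y}}{3} + \frac{C D y^{2} e^{x} e^{y}}{3} + \frac{D^{2} e^{2 x} e^{2 y}}{3}
  4·(u_y)² = 16 C^{2} x^{2} y^{2} + 16 C D x y e^{x} e^{y} + 4 D^{2} e^{2 x} e^{2 y}
So the left-hand side equals
  \frac{A^{2}}{2} + 2 A B x + \frac{2 A C x y}{3} + A C y^{2} + \frac{4 A D e^{x} e^{y}}{3} + 2 B^{2} x^{2} + \frac{4 B C x^{2} y}{3} + 2 B C x y^{2} + \frac{8 B D x e^{x} e^{y}}{3} + 16 C^{2} x^{2} y^{2} + \frac{2 C^{2} x y^{3}}{3} + \frac{C^{2} y^{4}}{2} + \frac{50 C D x y e^{x} e^{y}}{3} + \frac{4 C D y^{2} e^{x} e^{y}}{3} + \frac{29 D^{2} e^{2 x} e^{2 y}}{6}
This must equal f(x, y) identically; expanded, f = 144 x^{2} y^{2} + 8 x^{2} y + 8 x^{2} + 6 x y^{3} + 12 x y^{2} - 100 x y e^{x} e^{y} + 2 x y - \frac{32 x e^{x} e^{y}}{3} + 4 x + \frac{9 y^{4}}{2} - 8 y^{2} e^{x} e^{y} + 3 y^{2} + \frac{58 e^{2 x} e^{2 y}}{3} - \frac{8 e^{x} e^{y}}{3} + \frac{1}{2}.
Matching coefficients of the independent functions:
(each divided by its leading coefficient; functions giving the same equation are listed together)
  [constant term]:  A^{2} - 1 = 0
  [x]:  A B - 2 = 0
  [x^{2}]:  B^{2} - 4 = 0
  [y^{2}, x y]:  A C - 3 = 0
  [y^{4}, x y^{3}, x^{2} y^{2}]:  C^{2} - 9 = 0
  [x y^{2}, x^{2} y]:  B C - 6 = 0
  [e^{x} e^{y}]:  A D + 2 = 0
  [e^{2 x} e^{2 y}]:  D^{2} - 4 = 0
  [x e^{x} e^{y}]:  B D + 4 = 0
  [y^{2} e^{x} e^{y}, x y e^{x} e^{y}]:  C D + 6 = 0
These equations allow (A, B, C, D) = (-1, -2, -3, 2) or (1, 2, 3, -2).
Impose the point condition(s):
  u(0, 0) = -2  ⟹  D = -2
Only A = 1, B = 2, C = 3, D = -2 satisfies everything.
Hence u(x, y) = 2 x^{2} + 3 x y^{2} + x - 2 e^{x + y}.

Answer: u(x, y) = 2 x^{2} + 3 x y^{2} + x - 2 e^{x + y}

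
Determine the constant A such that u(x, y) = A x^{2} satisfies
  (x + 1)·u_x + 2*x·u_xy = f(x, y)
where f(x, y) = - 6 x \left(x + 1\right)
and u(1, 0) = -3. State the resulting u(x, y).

Substitute the ansatz u = A x^{2} into the left-hand side.
Derivatives of the ansatz:
  u_x = 2 A x
  u_xy = 0
Term by term:
  (x + 1)·u_x = 2 A x^{2} + 2 A x
  2*x·u_xy = 0
So the left-hand side equals
  2 A x^{2} + 2 A x
This must equal f(x, y) identically; expanded, f = - 6 x^{2} - 6 x.
Matching coefficients of the independent functions:
  [x, x^{2}]:  2 A = -6
Solving: A = -3.
Check against the point condition:
  u(1, 0) = -3  ⟹  A = -3  ✓
Hence u(x, y) = - 3 x^{2}.

Answer: u(x, y) = - 3 x^{2}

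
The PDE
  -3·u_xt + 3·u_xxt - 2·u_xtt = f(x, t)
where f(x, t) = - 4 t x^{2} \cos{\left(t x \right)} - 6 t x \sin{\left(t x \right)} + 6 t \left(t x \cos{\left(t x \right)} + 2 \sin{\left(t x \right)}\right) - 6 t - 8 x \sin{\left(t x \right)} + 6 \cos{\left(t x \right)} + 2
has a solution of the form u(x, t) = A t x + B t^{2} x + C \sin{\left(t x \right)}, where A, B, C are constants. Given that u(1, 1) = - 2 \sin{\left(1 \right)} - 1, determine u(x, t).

Substitute the ansatz u = A t x + B t^{2} x + C \sin{\left(t x \right)} into the left-hand side.
Derivatives of the ansatz:
  u_xt = A + 2 B t - C t x \sin{\left(t x \right)} + C \cos{\left(t x \right)}
  u_xxt = - C t^{2} x \cos{\left(t x \right)} - 2 C t \sin{\left(t x \right)}
  u_xtt = 2 B - C t x^{2} \cos{\left(t x \right)} - 2 C x \sin{\left(t x \right)}
Term by term:
  -3·u_xt = - 3 A - 6 B t + 3 C t x \sin{\left(t x \right)} - 3 C \cos{\left(t x \right)}
  3·u_xxt = - 3 C t^{2} x \cos{\left(t x \right)} - 6 C t \sin{\left(t x \right)}
  -2·u_xtt = - 4 B + 2 C t x^{2} \cos{\left(t x \right)} + 4 C x \sin{\left(t x \right)}
So the left-hand side equals
  - 3 A - 6 B t - 4 B - 3 C t^{2} x \cos{\left(t x \right)} + 2 C t x^{2} \cos{\left(t x \right)} + 3 C t x \sin{\left(t x \right)} - 6 C t \sin{\left(t x \right)} + 4 C x \sin{\left(t x \right)} - 3 C \cos{\left(t x \right)}
This must equal f(x, t) identically; expanded, f = 6 t^{2} x \cos{\left(t x \right)} - 4 t x^{2} \cos{\left(t x \right)} - 6 t x \sin{\left(t x \right)} + 12 t \sin{\left(t x \right)} - 6 t - 8 x \sin{\left(t x \right)} + 6 \cos{\left(t x \right)} + 2.
Matching coefficients of the independent functions:
  [constant term]:  - 3 A - 4 B = 2
  [t]:  - 6 B = -6
  [t \sin{\left(t x \right)}]:  - 6 C = 12
  [x \sin{\left(t x \right)}]:  4 C = -8
  [t x \sin{\left(t x \right)}]:  3 C = -6
  [t x^{2} \cos{\left(t x \right)}]:  2 C = -4
  [t^{2} x \cos{\left(t x \right)}, \cos{\left(t x \right)}]:  - 3 C = 6
Solving: A = -2, B = 1, C = -2.
Check against the point condition:
  u(1, 1) = - 2 \sin{\left(1 \right)} - 1  ⟹  A + B + C \sin{\left(1 \right)} = - 2 \sin{\left(1 \right)} - 1  ✓
Hence u(x, t) = t^{2} x - 2 t x - 2 \sin{\left(t x \right)}.

Answer: u(x, t) = t^{2} x - 2 t x - 2 \sin{\left(t x \right)}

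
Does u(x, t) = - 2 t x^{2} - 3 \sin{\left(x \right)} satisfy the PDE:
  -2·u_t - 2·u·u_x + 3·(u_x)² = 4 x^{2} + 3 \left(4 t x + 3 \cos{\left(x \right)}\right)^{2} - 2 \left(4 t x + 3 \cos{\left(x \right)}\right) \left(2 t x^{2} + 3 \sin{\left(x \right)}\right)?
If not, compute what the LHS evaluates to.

Evaluate each term of the left-hand side for u = - 2 t x^{2} - 3 \sin{\left(x \right)}.
Derivatives:
  u_t = - 2 x^{2}
  u_x = - 4 t x - 3 \cos{\left(x \right)}
Terms:
  -2·u_t = 4 x^{2}
  -2·u·u_x = - 2 \left(4 t x + 3 \cos{\left(x \right)}\right) \left(2 t x^{2} + 3 \sin{\left(x \right)}\right)
  3·(u_x)² = 3 \left(4 t x + 3 \cos{\left(x \right)}\right)^{2}
Sum: LHS = 4 x^{2} + 3 \left(4 t x + 3 \cos{\left(x \right)}\right)^{2} - 2 \left(4 t x + 3 \cos{\left(x \right)}\right) \left(2 t x^{2} + 3 \sin{\left(x \right)}\right)
This is exactly the given right-hand side, so u is a solution.

Answer: Yes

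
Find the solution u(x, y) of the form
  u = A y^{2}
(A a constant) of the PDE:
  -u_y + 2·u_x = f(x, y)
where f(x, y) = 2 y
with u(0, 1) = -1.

Substitute the ansatz u = A y^{2} into the left-hand side.
Derivatives of the ansatz:
  u_y = 2 A y
  u_x = 0
Term by term:
  -u_y = - 2 A y
  2·u_x = 0
So the left-hand side equals
  - 2 A y
This must equal f(x, y) = 2 y identically.
Matching coefficients of the independent functions:
  [y]:  - 2 A = 2
Solving: A = -1.
Check against the point condition:
  u(0, 1) = -1  ⟹  A = -1  ✓
Hence u(x, y) = - y^{2}.

Answer: u(x, y) = - y^{2}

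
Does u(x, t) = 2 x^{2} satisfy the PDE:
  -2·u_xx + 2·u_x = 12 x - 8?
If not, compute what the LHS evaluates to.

Evaluate each term of the left-hand side for u = 2 x^{2}.
Derivatives:
  u_xx = 4
  u_x = 4 x
Terms:
  -2·u_xx = -8
  2·u_x = 8 x
Sum: LHS = 8 x - 8
Given right-hand side: 12 x - 8. Difference LHS − RHS = - 4 x ≠ 0, so u is not a solution.

Answer: No, the LHS evaluates to 8 x - 8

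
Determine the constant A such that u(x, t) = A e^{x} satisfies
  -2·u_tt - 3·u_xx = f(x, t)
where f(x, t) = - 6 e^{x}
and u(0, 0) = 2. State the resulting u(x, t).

Substitute the ansatz u = A e^{x} into the left-hand side.
Derivatives of the ansatz:
  u_tt = 0
  u_xx = A e^{x}
Term by term:
  -2·u_tt = 0
  -3·u_xx = - 3 A e^{x}
So the left-hand side equals
  - 3 A e^{x}
This must equal f(x, t) = - 6 e^{x} identically.
Matching coefficients of the independent functions:
  [e^{x}]:  - 3 A = -6
Solving: A = 2.
Check against the point condition:
  u(0, 0) = 2  ⟹  A = 2  ✓
Hence u(x, t) = 2 e^{x}.

Answer: u(x, t) = 2 e^{x}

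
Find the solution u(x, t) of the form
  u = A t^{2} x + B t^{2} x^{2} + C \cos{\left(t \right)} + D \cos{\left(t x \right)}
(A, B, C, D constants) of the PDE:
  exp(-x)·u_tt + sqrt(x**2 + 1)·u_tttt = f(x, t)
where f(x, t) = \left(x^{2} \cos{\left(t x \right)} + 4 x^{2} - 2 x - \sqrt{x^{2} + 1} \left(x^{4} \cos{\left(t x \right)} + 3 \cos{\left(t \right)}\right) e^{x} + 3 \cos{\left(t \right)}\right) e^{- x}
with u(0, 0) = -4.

Substitute the ansatz u = A t^{2} x + B t^{2} x^{2} + C \cos{\left(t \right)} + D \cos{\left(t x \right)} into the left-hand side.
Derivatives of the ansatz:
  u_tt = 2 A x + 2 B x^{2} - C \cos{\left(t \right)} - D x^{2} \cos{\left(t x \right)}
  u_tttt = C \cos{\left(t \right)} + D x^{4} \cos{\left(t x \right)}
Term by term:
  exp(-x)·u_tt = 2 A x e^{- x} + 2 B x^{2} e^{- x} - C e^{- x} \cos{\left(t \right)} - D x^{2} e^{- x} \cos{\left(t x \right)}
  sqrt(x**2 + 1)·u_tttt = C \sqrt{x^{2} + 1} \cos{\left(t \right)} + D x^{4} \sqrt{x^{2} + 1} \cos{\left(t x \right)}
So the left-hand side equals
  2 A x e^{- x} + 2 B x^{2} e^{- x} + C \sqrt{x^{2} + 1} \cos{\left(t \right)} - C e^{- x} \cos{\left(t \right)} + D x^{4} \sqrt{x^{2} + 1} \cos{\left(t x \right)} - D x^{2} e^{- x} \cos{\left(t x \right)}
This must equal f(x, t) identically; expanded, f = - x^{4} \sqrt{x^{2} + 1} \cos{\left(t x \right)} + x^{2} e^{- x} \cos{\left(t x \right)} + 4 x^{2} e^{- x} - 2 x e^{- x} - 3 \sqrt{x^{2} + 1} \cos{\left(t \right)} + 3 e^{- x} \cos{\left(t \right)}.
Matching coefficients of the independent functions:
  [x e^{- x}]:  2 A = -2
  [x^{2} e^{- x}]:  2 B = 4
  [\sqrt{x^{2} + 1} \cos{\left(t \right)}]:  C = -3
  [e^{- x} \cos{\left(t \right)}]:  - C = 3
  [x^{2} e^{- x} \cos{\left(t x \right)}]:  - D = 1
  [x^{4} \sqrt{x^{2} + 1} \cos{\left(t x \right)}]:  D = -1
Solving: A = -1, B = 2, C = -3, D = -1.
Check against the point condition:
  u(0, 0) = -4  ⟹  C + D = -4  ✓
Hence u(x, t) = 2 t^{2} x^{2} - t^{2} x - 3 \cos{\left(t \right)} - \cos{\left(t x \right)}.

Answer: u(x, t) = 2 t^{2} x^{2} - t^{2} x - 3 \cos{\left(t \right)} - \cos{\left(t x \right)}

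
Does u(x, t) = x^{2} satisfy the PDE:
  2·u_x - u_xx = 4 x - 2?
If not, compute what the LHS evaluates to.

Evaluate each term of the left-hand side for u = x^{2}.
Derivatives:
  u_x = 2 x
  u_xx = 2
Terms:
  2·u_x = 4 x
  -u_xx = -2
Sum: LHS = 4 x - 2
This is exactly the given right-hand side, so u is a solution.

Answer: Yes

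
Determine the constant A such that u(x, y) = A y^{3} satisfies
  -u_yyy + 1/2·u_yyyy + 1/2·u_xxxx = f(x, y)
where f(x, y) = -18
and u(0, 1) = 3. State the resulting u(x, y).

Answer: u(x, y) = 3 y^{3}

Derivation:
Substitute the ansatz u = A y^{3} into the left-hand side.
Derivatives of the ansatz:
  u_yyy = 6 A
  u_yyyy = 0
  u_xxxx = 0
Term by term:
  -u_yyy = - 6 A
  1/2·u_yyyy = 0
  1/2·u_xxxx = 0
So the left-hand side equals
  - 6 A
This must equal f(x, y) = -18 identically.
Matching coefficients of the independent functions:
  [constant term]:  - 6 A = -18
Solving: A = 3.
Check against the point condition:
  u(0, 1) = 3  ⟹  A = 3  ✓
Hence u(x, y) = 3 y^{3}.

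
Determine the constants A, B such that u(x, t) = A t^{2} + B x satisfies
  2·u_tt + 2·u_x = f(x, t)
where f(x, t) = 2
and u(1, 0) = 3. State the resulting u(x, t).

Substitute the ansatz u = A t^{2} + B x into the left-hand side.
Derivatives of the ansatz:
  u_tt = 2 A
  u_x = B
Term by term:
  2·u_tt = 4 A
  2·u_x = 2 B
So the left-hand side equals
  4 A + 2 B
This must equal f(x, t) = 2 identically.
Matching coefficients of the independent functions:
  [constant term]:  4 A + 2 B = 2
These equations do not fix every constant; impose the point condition(s):
  u(1, 0) = 3  ⟹  B = 3
Solving the combined system: A = -1, B = 3.
Hence u(x, t) = - t^{2} + 3 x.

Answer: u(x, t) = - t^{2} + 3 x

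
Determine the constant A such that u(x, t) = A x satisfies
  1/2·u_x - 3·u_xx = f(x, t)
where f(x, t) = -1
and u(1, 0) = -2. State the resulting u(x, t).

Substitute the ansatz u = A x into the left-hand side.
Derivatives of the ansatz:
  u_x = A
  u_xx = 0
Term by term:
  1/2·u_x = \frac{A}{2}
  -3·u_xx = 0
So the left-hand side equals
  \frac{A}{2}
This must equal f(x, t) = -1 identically.
Matching coefficients of the independent functions:
  [constant term]:  \frac{A}{2} = -1
Solving: A = -2.
Check against the point condition:
  u(1, 0) = -2  ⟹  A = -2  ✓
Hence u(x, t) = - 2 x.

Answer: u(x, t) = - 2 x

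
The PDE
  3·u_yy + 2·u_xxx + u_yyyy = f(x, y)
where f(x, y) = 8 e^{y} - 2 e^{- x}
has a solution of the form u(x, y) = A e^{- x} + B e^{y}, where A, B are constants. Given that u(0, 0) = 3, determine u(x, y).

Answer: u(x, y) = 2 e^{y} + e^{- x}

Derivation:
Substitute the ansatz u = A e^{- x} + B e^{y} into the left-hand side.
Derivatives of the ansatz:
  u_yy = B e^{y}
  u_xxx = - A e^{- x}
  u_yyyy = B e^{y}
Term by term:
  3·u_yy = 3 B e^{y}
  2·u_xxx = - 2 A e^{- x}
  u_yyyy = B e^{y}
So the left-hand side equals
  - 2 A e^{- x} + 4 B e^{y}
This must equal f(x, y) = 8 e^{y} - 2 e^{- x} identically.
Matching coefficients of the independent functions:
  [e^{- x}]:  - 2 A = -2
  [e^{y}]:  4 B = 8
Solving: A = 1, B = 2.
Check against the point condition:
  u(0, 0) = 3  ⟹  A + B = 3  ✓
Hence u(x, y) = 2 e^{y} + e^{- x}.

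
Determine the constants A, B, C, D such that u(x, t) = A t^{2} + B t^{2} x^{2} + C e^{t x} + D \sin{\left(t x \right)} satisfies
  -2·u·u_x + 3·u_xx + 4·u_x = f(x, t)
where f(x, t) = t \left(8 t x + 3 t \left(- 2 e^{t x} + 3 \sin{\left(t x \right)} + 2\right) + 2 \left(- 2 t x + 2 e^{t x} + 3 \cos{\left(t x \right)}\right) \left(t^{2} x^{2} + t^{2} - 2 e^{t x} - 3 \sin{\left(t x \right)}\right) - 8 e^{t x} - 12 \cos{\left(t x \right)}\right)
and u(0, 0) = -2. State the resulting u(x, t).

Substitute the ansatz u = A t^{2} + B t^{2} x^{2} + C e^{t x} + D \sin{\left(t x \right)} into the left-hand side.
Derivatives of the ansatz:
  u_x = 2 B t^{2} x + C t e^{t x} + D t \cos{\left(t x \right)}
  u_xx = 2 B t^{2} + C t^{2} e^{t x} - D t^{2} \sin{\left(t x \right)}
Term by term:
  -2·u·u_x = - 4 A B t^{4} x - 2 A C t^{3} e^{t x} - 2 A D t^{3} \cos{\left(t x \right)} - 4 B^{2} t^{4} x^{3} - 2 B C t^{3} x^{2} e^{t x} - 4 B C t^{2} x e^{t x} - 2 B D t^{3} x^{2} \cos{\left(t x \right)} - 4 B D t^{2} x \sin{\left(t x \right)} - 2 C^{2} t e^{2 t x} - 2 C D t e^{t x} \sin{\left(t x \right)} - 2 C D t e^{t x} \cos{\left(t x \right)} - 2 D^{2} t \sin{\left(t x \right)} \cos{\left(t x \right)}
  3·u_xx = 6 B t^{2} + 3 C t^{2} e^{t x} - 3 D t^{2} \sin{\left(t x \right)}
  4·u_x = 8 B t^{2} x + 4 C t e^{t x} + 4 D t \cos{\left(t x \right)}
So the left-hand side equals
  - 4 A B t^{4} x - 2 A C t^{3} e^{t x} - 2 A D t^{3} \cos{\left(t x \right)} - 4 B^{2} t^{4} x^{3} - 2 B C t^{3} x^{2} e^{t x} - 4 B C t^{2} x e^{t x} - 2 B D t^{3} x^{2} \cos{\left(t x \right)} - 4 B D t^{2} x \sin{\left(t x \right)} + 8 B t^{2} x + 6 B t^{2} - 2 C^{2} t e^{2 t x} - 2 C D t e^{t x} \sin{\left(t x \right)} - 2 C D t e^{t x} \cos{\left(t x \right)} + 3 C t^{2} e^{t x} + 4 C t e^{t x} - 2 D^{2} t \sin{\left(t x \right)} \cos{\left(t x \right)} - 3 D t^{2} \sin{\left(t x \right)} + 4 D t \cos{\left(t x \right)}
This must equal f(x, t) identically; expanded, f = - 4 t^{4} x^{3} - 4 t^{4} x + 4 t^{3} x^{2} e^{t x} + 6 t^{3} x^{2} \cos{\left(t x \right)} + 4 t^{3} e^{t x} + 6 t^{3} \cos{\left(t x \right)} + 8 t^{2} x e^{t x} + 12 t^{2} x \sin{\left(t x \right)} + 8 t^{2} x - 6 t^{2} e^{t x} + 9 t^{2} \sin{\left(t x \right)} + 6 t^{2} - 8 t e^{2 t x} - 12 t e^{t x} \sin{\left(t x \right)} - 12 t e^{t x} \cos{\left(t x \right)} - 8 t e^{t x} - 18 t \sin{\left(t x \right)} \cos{\left(t x \right)} - 12 t \cos{\left(t x \right)}.
Matching coefficients of the independent functions:
(each divided by its leading coefficient; functions giving the same equation are listed together)
  [t^{2}, t^{2} x]:  B - 1 = 0
  [t e^{t x}, t^{2} e^{t x}]:  C + 2 = 0
  [t e^{2 t x}]:  C^{2} - 4 = 0
  [t \cos{\left(t x \right)}, t^{2} \sin{\left(t x \right)}]:  D + 3 = 0
  [t^{3} e^{t x}]:  A C + 2 = 0
  [t^{3} \cos{\left(t x \right)}]:  A D + 3 = 0
  [t^{4} x]:  A B - 1 = 0
  [t^{4} x^{3}]:  B^{2} - 1 = 0
  [t e^{t x} \sin{\left(t x \right)}, t e^{t x} \cos{\left(t x \right)}]:  C D - 6 = 0
  [t \sin{\left(t x \right)} \cos{\left(t x \right)}]:  D^{2} - 9 = 0
  [t^{2} x e^{t x}, t^{3} x^{2} e^{t x}]:  B C + 2 = 0
  [t^{2} x \sin{\left(t x \right)}, t^{3} x^{2} \cos{\left(t x \right)}]:  B D + 3 = 0
Solving: A = 1, B = 1, C = -2, D = -3.
Check against the point condition:
  u(0, 0) = -2  ⟹  C = -2  ✓
Hence u(x, t) = t^{2} x^{2} + t^{2} - 2 e^{t x} - 3 \sin{\left(t x \right)}.

Answer: u(x, t) = t^{2} x^{2} + t^{2} - 2 e^{t x} - 3 \sin{\left(t x \right)}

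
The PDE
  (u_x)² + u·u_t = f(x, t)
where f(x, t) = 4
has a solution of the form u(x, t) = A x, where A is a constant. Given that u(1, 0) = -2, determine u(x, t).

Substitute the ansatz u = A x into the left-hand side.
Derivatives of the ansatz:
  u_x = A
  u_t = 0
Term by term:
  (u_x)² = A^{2}
  u·u_t = 0
So the left-hand side equals
  A^{2}
This must equal f(x, t) = 4 identically.
Matching coefficients of the independent functions:
  [constant term]:  A^{2} = 4
These equations allow (A) = (-2) or (2).
Impose the point condition(s):
  u(1, 0) = -2  ⟹  A = -2
Only A = -2 satisfies everything.
Hence u(x, t) = - 2 x.

Answer: u(x, t) = - 2 x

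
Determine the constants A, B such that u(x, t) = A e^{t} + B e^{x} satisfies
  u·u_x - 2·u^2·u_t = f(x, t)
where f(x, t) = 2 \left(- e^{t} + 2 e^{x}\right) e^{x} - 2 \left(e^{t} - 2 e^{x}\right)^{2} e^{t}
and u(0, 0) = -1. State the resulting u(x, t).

Substitute the ansatz u = A e^{t} + B e^{x} into the left-hand side.
Derivatives of the ansatz:
  u_x = B e^{x}
  u_t = A e^{t}
Term by term:
  u·u_x = A B e^{t} e^{x} + B^{2} e^{2 x}
  -2·u^2·u_t = - 2 A^{3} e^{3 t} - 4 A^{2} B e^{2 t} e^{x} - 2 A B^{2} e^{t} e^{2 x}
So the left-hand side equals
  - 2 A^{3} e^{3 t} - 4 A^{2} B e^{2 t} e^{x} - 2 A B^{2} e^{t} e^{2 x} + A B e^{t} e^{x} + B^{2} e^{2 x}
This must equal f(x, t) identically; expanded, f = - 2 e^{3 t} + 8 e^{2 t} e^{x} - 8 e^{t} e^{2 x} - 2 e^{t} e^{x} + 4 e^{2 x}.
Matching coefficients of the independent functions:
  [e^{t} e^{x}]:  A B = -2
  [e^{t} e^{2 x}]:  - 2 A B^{2} = -8
  [e^{2 t} e^{x}]:  - 4 A^{2} B = 8
  [e^{3 t}]:  - 2 A^{3} = -2
  [e^{2 x}]:  B^{2} = 4
Solving: A = 1, B = -2.
Check against the point condition:
  u(0, 0) = -1  ⟹  A + B = -1  ✓
Hence u(x, t) = e^{t} - 2 e^{x}.

Answer: u(x, t) = e^{t} - 2 e^{x}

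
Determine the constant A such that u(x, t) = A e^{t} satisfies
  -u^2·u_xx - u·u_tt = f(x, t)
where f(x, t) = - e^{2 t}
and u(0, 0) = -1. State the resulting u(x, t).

Answer: u(x, t) = - e^{t}

Derivation:
Substitute the ansatz u = A e^{t} into the left-hand side.
Derivatives of the ansatz:
  u_xx = 0
  u_tt = A e^{t}
Term by term:
  -u^2·u_xx = 0
  -u·u_tt = - A^{2} e^{2 t}
So the left-hand side equals
  - A^{2} e^{2 t}
This must equal f(x, t) = - e^{2 t} identically.
Matching coefficients of the independent functions:
  [e^{2 t}]:  - A^{2} = -1
These equations allow (A) = (-1) or (1).
Impose the point condition(s):
  u(0, 0) = -1  ⟹  A = -1
Only A = -1 satisfies everything.
Hence u(x, t) = - e^{t}.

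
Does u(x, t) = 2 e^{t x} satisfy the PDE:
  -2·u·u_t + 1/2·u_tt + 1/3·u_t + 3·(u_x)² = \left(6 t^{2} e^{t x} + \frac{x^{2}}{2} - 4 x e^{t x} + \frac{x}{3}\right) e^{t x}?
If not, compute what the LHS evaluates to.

Evaluate each term of the left-hand side for u = 2 e^{t x}.
Derivatives:
  u_t = 2 x e^{t x}
  u_tt = 2 x^{2} e^{t x}
  u_x = 2 t e^{t x}
Terms:
  -2·u·u_t = - 8 x e^{2 t x}
  1/2·u_tt = x^{2} e^{t x}
  1/3·u_t = \frac{2 x e^{t x}}{3}
  3·(u_x)² = 12 t^{2} e^{2 t x}
Sum: LHS = \left(12 t^{2} e^{t x} + x^{2} - 8 x e^{t x} + \frac{2 x}{3}\right) e^{t x}
Given right-hand side: \left(6 t^{2} e^{t x} + \frac{x^{2}}{2} - 4 x e^{t x} + \frac{x}{3}\right) e^{t x}. Difference LHS − RHS = \left(6 t^{2} e^{t x} + \frac{x^{2}}{2} - 4 x e^{t x} + \frac{x}{3}\right) e^{t x} ≠ 0, so u is not a solution.

Answer: No, the LHS evaluates to \left(12 t^{2} e^{t x} + x^{2} - 8 x e^{t x} + \frac{2 x}{3}\right) e^{t x}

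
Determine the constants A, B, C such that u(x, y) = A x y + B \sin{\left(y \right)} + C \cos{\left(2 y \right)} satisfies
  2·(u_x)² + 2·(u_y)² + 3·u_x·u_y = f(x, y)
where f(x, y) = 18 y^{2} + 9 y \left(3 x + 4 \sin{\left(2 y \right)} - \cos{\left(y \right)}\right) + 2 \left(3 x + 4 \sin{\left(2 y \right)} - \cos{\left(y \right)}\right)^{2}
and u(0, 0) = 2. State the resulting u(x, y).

Substitute the ansatz u = A x y + B \sin{\left(y \right)} + C \cos{\left(2 y \right)} into the left-hand side.
Derivatives of the ansatz:
  u_x = A y
  u_y = A x + B \cos{\left(y \right)} - 2 C \sin{\left(2 y \right)}
Term by term:
  2·(u_x)² = 2 A^{2} y^{2}
  2·(u_y)² = 2 A^{2} x^{2} + 4 A B x \cos{\left(y \right)} - 8 A C x \sin{\left(2 y \right)} + 2 B^{2} \cos^{2}{\left(y \right)} - 8 B C \sin{\left(2 y \right)} \cos{\left(y \right)} + 8 C^{2} \sin^{2}{\left(2 y \right)}
  3·u_x·u_y = 3 A^{2} x y + 3 A B y \cos{\left(y \right)} - 6 A C y \sin{\left(2 y \right)}
So the left-hand side equals
  2 A^{2} x^{2} + 3 A^{2} x y + 2 A^{2} y^{2} + 4 A B x \cos{\left(y \right)} + 3 A B y \cos{\left(y \right)} - 8 A C x \sin{\left(2 y \right)} - 6 A C y \sin{\left(2 y \right)} + 2 B^{2} \cos^{2}{\left(y \right)} - 8 B C \sin{\left(2 y \right)} \cos{\left(y \right)} + 8 C^{2} \sin^{2}{\left(2 y \right)}
This must equal f(x, y) identically; expanded, f = 18 x^{2} + 27 x y + 48 x \sin{\left(2 y \right)} - 12 x \cos{\left(y \right)} + 18 y^{2} + 36 y \sin{\left(2 y \right)} - 9 y \cos{\left(y \right)} + 32 \sin^{2}{\left(2 y \right)} - 16 \sin{\left(2 y \right)} \cos{\left(y \right)} + 2 \cos^{2}{\left(y \right)}.
Matching coefficients of the independent functions:
  [x^{2}, y^{2}]:  2 A^{2} = 18
  [x y]:  3 A^{2} = 27
  [x \sin{\left(2 y \right)}]:  - 8 A C = 48
  [x \cos{\left(y \right)}]:  4 A B = -12
  [y \sin{\left(2 y \right)}]:  - 6 A C = 36
  [y \cos{\left(y \right)}]:  3 A B = -9
  [\sin{\left(2 y \right)} \cos{\left(y \right)}]:  - 8 B C = -16
  [\sin^{2}{\left(2 y \right)}]:  8 C^{2} = 32
  [\cos^{2}{\left(y \right)}]:  2 B^{2} = 2
These equations allow (A, B, C) = (-3, 1, 2) or (3, -1, -2).
Impose the point condition(s):
  u(0, 0) = 2  ⟹  C = 2
Only A = -3, B = 1, C = 2 satisfies everything.
Hence u(x, y) = - 3 x y + \sin{\left(y \right)} + 2 \cos{\left(2 y \right)}.

Answer: u(x, y) = - 3 x y + \sin{\left(y \right)} + 2 \cos{\left(2 y \right)}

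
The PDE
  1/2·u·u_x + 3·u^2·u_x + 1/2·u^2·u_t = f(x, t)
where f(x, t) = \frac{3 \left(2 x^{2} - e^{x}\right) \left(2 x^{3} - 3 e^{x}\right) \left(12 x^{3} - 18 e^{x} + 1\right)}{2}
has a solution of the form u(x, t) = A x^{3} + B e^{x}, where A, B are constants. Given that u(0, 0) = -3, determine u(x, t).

Answer: u(x, t) = 2 x^{3} - 3 e^{x}

Derivation:
Substitute the ansatz u = A x^{3} + B e^{x} into the left-hand side.
Derivatives of the ansatz:
  u_x = 3 A x^{2} + B e^{x}
  u_t = 0
Term by term:
  1/2·u·u_x = \frac{3 A^{2} x^{5}}{2} + \frac{A B x^{3} e^{x}}{2} + \frac{3 A B x^{2} e^{x}}{2} + \frac{B^{2} e^{2 x}}{2}
  3·u^2·u_x = 9 A^{3} x^{8} + 3 A^{2} B x^{6} e^{x} + 18 A^{2} B x^{5} e^{x} + 6 A B^{2} x^{3} e^{2 x} + 9 A B^{2} x^{2} e^{2 x} + 3 B^{3} e^{3 x}
  1/2·u^2·u_t = 0
So the left-hand side equals
  9 A^{3} x^{8} + 3 A^{2} B x^{6} e^{x} + 18 A^{2} B x^{5} e^{x} + \frac{3 A^{2} x^{5}}{2} + 6 A B^{2} x^{3} e^{2 x} + 9 A B^{2} x^{2} e^{2 x} + \frac{A B x^{3} e^{x}}{2} + \frac{3 A B x^{2} e^{x}}{2} + 3 B^{3} e^{3 x} + \frac{B^{2} e^{2 x}}{2}
This must equal f(x, t) identically; expanded, f = 72 x^{8} - 36 x^{6} e^{x} - 216 x^{5} e^{x} + 6 x^{5} + 108 x^{3} e^{2 x} - 3 x^{3} e^{x} + 162 x^{2} e^{2 x} - 9 x^{2} e^{x} - 81 e^{3 x} + \frac{9 e^{2 x}}{2}.
Matching coefficients of the independent functions:
  [x^{5}]:  \frac{3 A^{2}}{2} = 6
  [x^{8}]:  9 A^{3} = 72
  [x^{2} e^{x}]:  \frac{3 A B}{2} = -9
  [x^{2} e^{2 x}]:  9 A B^{2} = 162
  [x^{3} e^{x}]:  \frac{A B}{2} = -3
  [x^{3} e^{2 x}]:  6 A B^{2} = 108
  [x^{5} e^{x}]:  18 A^{2} B = -216
  [x^{6} e^{x}]:  3 A^{2} B = -36
  [e^{2 x}]:  \frac{B^{2}}{2} = \frac{9}{2}
  [e^{3 x}]:  3 B^{3} = -81
Solving: A = 2, B = -3.
Check against the point condition:
  u(0, 0) = -3  ⟹  B = -3  ✓
Hence u(x, t) = 2 x^{3} - 3 e^{x}.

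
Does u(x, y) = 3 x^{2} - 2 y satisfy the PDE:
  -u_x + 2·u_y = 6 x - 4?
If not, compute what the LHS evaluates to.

Answer: No, the LHS evaluates to - 6 x - 4

Derivation:
Evaluate each term of the left-hand side for u = 3 x^{2} - 2 y.
Derivatives:
  u_x = 6 x
  u_y = -2
Terms:
  -u_x = - 6 x
  2·u_y = -4
Sum: LHS = - 6 x - 4
Given right-hand side: 6 x - 4. Difference LHS − RHS = - 12 x ≠ 0, so u is not a solution.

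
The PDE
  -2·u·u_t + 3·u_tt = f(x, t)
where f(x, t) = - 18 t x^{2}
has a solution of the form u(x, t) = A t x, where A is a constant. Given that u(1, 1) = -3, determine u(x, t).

Substitute the ansatz u = A t x into the left-hand side.
Derivatives of the ansatz:
  u_t = A x
  u_tt = 0
Term by term:
  -2·u·u_t = - 2 A^{2} t x^{2}
  3·u_tt = 0
So the left-hand side equals
  - 2 A^{2} t x^{2}
This must equal f(x, t) = - 18 t x^{2} identically.
Matching coefficients of the independent functions:
  [t x^{2}]:  - 2 A^{2} = -18
These equations allow (A) = (-3) or (3).
Impose the point condition(s):
  u(1, 1) = -3  ⟹  A = -3
Only A = -3 satisfies everything.
Hence u(x, t) = - 3 t x.

Answer: u(x, t) = - 3 t x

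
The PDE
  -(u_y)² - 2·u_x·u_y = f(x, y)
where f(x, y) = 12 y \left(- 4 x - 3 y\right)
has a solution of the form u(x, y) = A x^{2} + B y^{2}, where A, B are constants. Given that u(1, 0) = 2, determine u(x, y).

Answer: u(x, y) = 2 x^{2} + 3 y^{2}

Derivation:
Substitute the ansatz u = A x^{2} + B y^{2} into the left-hand side.
Derivatives of the ansatz:
  u_y = 2 B y
  u_x = 2 A x
Term by term:
  -(u_y)² = - 4 B^{2} y^{2}
  -2·u_x·u_y = - 8 A B x y
So the left-hand side equals
  - 8 A B x y - 4 B^{2} y^{2}
This must equal f(x, y) = 12 y \left(- 4 x - 3 y\right) identically.
Matching coefficients of the independent functions:
  [y^{2}]:  - 4 B^{2} = -36
  [x y]:  - 8 A B = -48
These equations allow (A, B) = (-2, -3) or (2, 3).
Impose the point condition(s):
  u(1, 0) = 2  ⟹  A = 2
Only A = 2, B = 3 satisfies everything.
Hence u(x, y) = 2 x^{2} + 3 y^{2}.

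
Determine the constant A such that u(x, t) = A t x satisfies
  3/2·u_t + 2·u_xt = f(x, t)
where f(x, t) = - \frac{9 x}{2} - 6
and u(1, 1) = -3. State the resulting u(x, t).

Substitute the ansatz u = A t x into the left-hand side.
Derivatives of the ansatz:
  u_t = A x
  u_xt = A
Term by term:
  3/2·u_t = \frac{3 A x}{2}
  2·u_xt = 2 A
So the left-hand side equals
  \frac{3 A x}{2} + 2 A
This must equal f(x, t) = - \frac{9 x}{2} - 6 identically.
Matching coefficients of the independent functions:
  [constant term]:  2 A = -6
  [x]:  \frac{3 A}{2} = - \frac{9}{2}
Solving: A = -3.
Check against the point condition:
  u(1, 1) = -3  ⟹  A = -3  ✓
Hence u(x, t) = - 3 t x.

Answer: u(x, t) = - 3 t x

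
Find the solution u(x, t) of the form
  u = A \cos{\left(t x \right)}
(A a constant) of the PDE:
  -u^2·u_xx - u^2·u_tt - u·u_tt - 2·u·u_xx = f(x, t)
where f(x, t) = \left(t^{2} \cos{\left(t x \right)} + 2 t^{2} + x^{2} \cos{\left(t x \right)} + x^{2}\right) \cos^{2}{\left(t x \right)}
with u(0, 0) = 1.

Substitute the ansatz u = A \cos{\left(t x \right)} into the left-hand side.
Derivatives of the ansatz:
  u_xx = - A t^{2} \cos{\left(t x \right)}
  u_tt = - A x^{2} \cos{\left(t x \right)}
Term by term:
  -u^2·u_xx = A^{3} t^{2} \cos^{3}{\left(t x \right)}
  -u^2·u_tt = A^{3} x^{2} \cos^{3}{\left(t x \right)}
  -u·u_tt = A^{2} x^{2} \cos^{2}{\left(t x \right)}
  -2·u·u_xx = 2 A^{2} t^{2} \cos^{2}{\left(t x \right)}
So the left-hand side equals
  A^{3} t^{2} \cos^{3}{\left(t x \right)} + A^{3} x^{2} \cos^{3}{\left(t x \right)} + 2 A^{2} t^{2} \cos^{2}{\left(t x \right)} + A^{2} x^{2} \cos^{2}{\left(t x \right)}
This must equal f(x, t) identically; expanded, f = t^{2} \cos^{3}{\left(t x \right)} + 2 t^{2} \cos^{2}{\left(t x \right)} + x^{2} \cos^{3}{\left(t x \right)} + x^{2} \cos^{2}{\left(t x \right)}.
Matching coefficients of the independent functions:
  [t^{2} \cos^{2}{\left(t x \right)}]:  2 A^{2} = 2
  [t^{2} \cos^{3}{\left(t x \right)}, x^{2} \cos^{3}{\left(t x \right)}]:  A^{3} = 1
  [x^{2} \cos^{2}{\left(t x \right)}]:  A^{2} = 1
Solving: A = 1.
Check against the point condition:
  u(0, 0) = 1  ⟹  A = 1  ✓
Hence u(x, t) = \cos{\left(t x \right)}.

Answer: u(x, t) = \cos{\left(t x \right)}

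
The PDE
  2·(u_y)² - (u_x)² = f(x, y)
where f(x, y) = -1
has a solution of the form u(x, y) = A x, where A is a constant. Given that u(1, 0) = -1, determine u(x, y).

Answer: u(x, y) = - x

Derivation:
Substitute the ansatz u = A x into the left-hand side.
Derivatives of the ansatz:
  u_y = 0
  u_x = A
Term by term:
  2·(u_y)² = 0
  -(u_x)² = - A^{2}
So the left-hand side equals
  - A^{2}
This must equal f(x, y) = -1 identically.
Matching coefficients of the independent functions:
  [constant term]:  - A^{2} = -1
These equations allow (A) = (-1) or (1).
Impose the point condition(s):
  u(1, 0) = -1  ⟹  A = -1
Only A = -1 satisfies everything.
Hence u(x, y) = - x.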